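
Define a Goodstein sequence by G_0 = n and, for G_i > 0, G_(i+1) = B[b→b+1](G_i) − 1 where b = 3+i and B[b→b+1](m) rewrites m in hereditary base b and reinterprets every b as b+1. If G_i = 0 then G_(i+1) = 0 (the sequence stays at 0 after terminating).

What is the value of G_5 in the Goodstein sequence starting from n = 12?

(0) 12|_3 = 3^2 + 3 ↦ 4^2 + 4|_4 = 20 ⇒ 19
(1) 19|_4 = 4^2 + 3 ↦ 5^2 + 3|_5 = 28 ⇒ 27
(2) 27|_5 = 5^2 + 2 ↦ 6^2 + 2|_6 = 38 ⇒ 37
(3) 37|_6 = 6^2 + 1 ↦ 7^2 + 1|_7 = 50 ⇒ 49
(4) 49|_7 = 7^2 ↦ 8^2|_8 = 64 ⇒ 63

63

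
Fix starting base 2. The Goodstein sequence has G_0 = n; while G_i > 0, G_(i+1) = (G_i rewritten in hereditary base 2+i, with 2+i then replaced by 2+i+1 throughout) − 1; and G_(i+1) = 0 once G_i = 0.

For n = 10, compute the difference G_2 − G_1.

942

step 0: 10 = 2^(2 + 1) + 2; sub 3 for 2: 3^(3 + 1) + 3; = 84; G_1 = 84−1 = 83
step 1: 83 = 3^(3 + 1) + 2; sub 4 for 3: 4^(4 + 1) + 2; = 1026; G_2 = 1026−1 = 1025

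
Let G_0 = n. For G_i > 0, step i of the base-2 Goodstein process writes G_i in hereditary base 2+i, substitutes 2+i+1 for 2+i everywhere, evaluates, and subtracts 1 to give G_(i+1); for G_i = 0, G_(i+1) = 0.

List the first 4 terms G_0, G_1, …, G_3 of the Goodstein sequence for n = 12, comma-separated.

12, 107, 1065, 15685

G_0 = 12. HB_2(12) = 2^(2 + 1) + 2^2. Bump = 108. G_1 = 107.
G_1 = 107. HB_3(107) = 3^(3 + 1) + 2·3^2 + 2·3 + 2. Bump = 1066. G_2 = 1065.
G_2 = 1065. HB_4(1065) = 4^(4 + 1) + 2·4^2 + 2·4 + 1. Bump = 15686. G_3 = 15685.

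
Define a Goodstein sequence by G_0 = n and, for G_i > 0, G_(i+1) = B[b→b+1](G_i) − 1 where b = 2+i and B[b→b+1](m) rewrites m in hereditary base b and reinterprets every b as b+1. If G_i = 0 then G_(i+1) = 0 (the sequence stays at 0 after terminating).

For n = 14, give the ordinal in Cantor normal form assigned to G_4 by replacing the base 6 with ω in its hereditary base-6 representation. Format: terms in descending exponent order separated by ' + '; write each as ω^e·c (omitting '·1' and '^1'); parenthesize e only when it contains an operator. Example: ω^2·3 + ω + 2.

ω^(ω + 1) + ω^5·5 + ω^4·5 + ω^3·5 + ω^2·5 + ω·5 + 5

step 0: 14 = 2^(2 + 1) + 2^2 + 2; sub 3 for 2: 3^(3 + 1) + 3^3 + 3; = 111; G_1 = 111−1 = 110
step 1: 110 = 3^(3 + 1) + 3^3 + 2; sub 4 for 3: 4^(4 + 1) + 4^4 + 2; = 1282; G_2 = 1282−1 = 1281
step 2: 1281 = 4^(4 + 1) + 4^4 + 1; sub 5 for 4: 5^(5 + 1) + 5^5 + 1; = 18751; G_3 = 18751−1 = 18750
step 3: 18750 = 5^(5 + 1) + 5^5; sub 6 for 5: 6^(6 + 1) + 6^6; = 326592; G_4 = 326592−1 = 326591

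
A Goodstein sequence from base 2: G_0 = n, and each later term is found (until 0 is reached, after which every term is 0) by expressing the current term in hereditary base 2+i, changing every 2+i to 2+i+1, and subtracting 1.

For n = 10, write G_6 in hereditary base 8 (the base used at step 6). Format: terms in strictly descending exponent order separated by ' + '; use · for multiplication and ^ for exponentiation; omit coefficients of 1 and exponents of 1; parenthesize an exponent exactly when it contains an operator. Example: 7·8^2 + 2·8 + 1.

[0] 10 ≡ 2^(2 + 1) + 2 (base 2). Lift 3: 84. −1: 83.
[1] 83 ≡ 3^(3 + 1) + 2 (base 3). Lift 4: 1026. −1: 1025.
[2] 1025 ≡ 4^(4 + 1) + 1 (base 4). Lift 5: 15626. −1: 15625.
[3] 15625 ≡ 5^(5 + 1) (base 5). Lift 6: 279936. −1: 279935.
[4] 279935 ≡ 5·6^6 + 5·6^5 + 5·6^4 + 5·6^3 + 5·6^2 + 5·6 + 5 (base 6). Lift 7: 4215755. −1: 4215754.
[5] 4215754 ≡ 5·7^7 + 5·7^5 + 5·7^4 + 5·7^3 + 5·7^2 + 5·7 + 4 (base 7). Lift 8: 84073324. −1: 84073323.
[6] 84073323 ≡ 5·8^8 + 5·8^5 + 5·8^4 + 5·8^3 + 5·8^2 + 5·8 + 3 (base 8). Lift 9: 1937434593. −1: 1937434592.

5·8^8 + 5·8^5 + 5·8^4 + 5·8^3 + 5·8^2 + 5·8 + 3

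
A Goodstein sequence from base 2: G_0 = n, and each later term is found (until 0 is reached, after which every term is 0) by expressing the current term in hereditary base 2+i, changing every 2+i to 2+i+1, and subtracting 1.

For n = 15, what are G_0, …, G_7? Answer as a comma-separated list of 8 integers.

15, 111, 1283, 18752, 326593, 6588344, 150994943, 3524450280

i=0: 15 = 2^(2 + 1) + 2^2 + 2 + 1 (b=2); 2→3: 3^(3 + 1) + 3^3 + 3 + 1 = 112; 112−1 = 111
i=1: 111 = 3^(3 + 1) + 3^3 + 3 (b=3); 3→4: 4^(4 + 1) + 4^4 + 4 = 1284; 1284−1 = 1283
i=2: 1283 = 4^(4 + 1) + 4^4 + 3 (b=4); 4→5: 5^(5 + 1) + 5^5 + 3 = 18753; 18753−1 = 18752
i=3: 18752 = 5^(5 + 1) + 5^5 + 2 (b=5); 5→6: 6^(6 + 1) + 6^6 + 2 = 326594; 326594−1 = 326593
i=4: 326593 = 6^(6 + 1) + 6^6 + 1 (b=6); 6→7: 7^(7 + 1) + 7^7 + 1 = 6588345; 6588345−1 = 6588344
i=5: 6588344 = 7^(7 + 1) + 7^7 (b=7); 7→8: 8^(8 + 1) + 8^8 = 150994944; 150994944−1 = 150994943
i=6: 150994943 = 8^(8 + 1) + 7·8^7 + 7·8^6 + 7·8^5 + 7·8^4 + 7·8^3 + 7·8^2 + 7·8 + 7 (b=8); 8→9: 9^(9 + 1) + 7·9^7 + 7·9^6 + 7·9^5 + 7·9^4 + 7·9^3 + 7·9^2 + 7·9 + 7 = 3524450281; 3524450281−1 = 3524450280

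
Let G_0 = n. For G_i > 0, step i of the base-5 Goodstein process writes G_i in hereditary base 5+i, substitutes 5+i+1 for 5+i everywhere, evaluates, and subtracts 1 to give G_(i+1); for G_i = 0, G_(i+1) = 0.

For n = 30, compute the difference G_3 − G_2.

14

[0] 30 ≡ 5^2 + 5 (base 5). Lift 6: 42. −1: 41.
[1] 41 ≡ 6^2 + 5 (base 6). Lift 7: 54. −1: 53.
[2] 53 ≡ 7^2 + 4 (base 7). Lift 8: 68. −1: 67.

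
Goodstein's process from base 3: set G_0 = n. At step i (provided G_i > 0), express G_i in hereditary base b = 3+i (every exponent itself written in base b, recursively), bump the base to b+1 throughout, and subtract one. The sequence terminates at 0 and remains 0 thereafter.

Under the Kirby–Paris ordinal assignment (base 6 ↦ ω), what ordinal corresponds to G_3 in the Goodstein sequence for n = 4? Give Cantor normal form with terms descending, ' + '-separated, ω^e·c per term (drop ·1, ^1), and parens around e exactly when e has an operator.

3

G_0 = 4. HB_3(4) = 3 + 1. Bump = 5. G_1 = 4.
G_1 = 4. HB_4(4) = 4. Bump = 5. G_2 = 4.
G_2 = 4. HB_5(4) = 4. Bump = 4. G_3 = 3.
G_3 = 3. HB_6(3) = 3. Bump = 3. G_4 = 2.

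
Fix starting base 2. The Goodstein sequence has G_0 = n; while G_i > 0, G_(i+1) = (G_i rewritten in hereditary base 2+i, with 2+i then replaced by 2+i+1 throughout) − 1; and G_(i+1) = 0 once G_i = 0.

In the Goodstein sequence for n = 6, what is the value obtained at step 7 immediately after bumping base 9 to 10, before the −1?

555552

G_0=6  [base 2] 2^2 + 2  →[2↦3]→  3^3 + 3 = 30  −1 ⇒ G_1=29
G_1=29  [base 3] 3^3 + 2  →[3↦4]→  4^4 + 2 = 258  −1 ⇒ G_2=257
G_2=257  [base 4] 4^4 + 1  →[4↦5]→  5^5 + 1 = 3126  −1 ⇒ G_3=3125
G_3=3125  [base 5] 5^5  →[5↦6]→  6^6 = 46656  −1 ⇒ G_4=46655
G_4=46655  [base 6] 5·6^5 + 5·6^4 + 5·6^3 + 5·6^2 + 5·6 + 5  →[6↦7]→  5·7^5 + 5·7^4 + 5·7^3 + 5·7^2 + 5·7 + 5 = 98040  −1 ⇒ G_5=98039
G_5=98039  [base 7] 5·7^5 + 5·7^4 + 5·7^3 + 5·7^2 + 5·7 + 4  →[7↦8]→  5·8^5 + 5·8^4 + 5·8^3 + 5·8^2 + 5·8 + 4 = 187244  −1 ⇒ G_6=187243
G_6=187243  [base 8] 5·8^5 + 5·8^4 + 5·8^3 + 5·8^2 + 5·8 + 3  →[8↦9]→  5·9^5 + 5·9^4 + 5·9^3 + 5·9^2 + 5·9 + 3 = 332148  −1 ⇒ G_7=332147
G_7=332147  [base 9] 5·9^5 + 5·9^4 + 5·9^3 + 5·9^2 + 5·9 + 2  →[9↦10]→  5·10^5 + 5·10^4 + 5·10^3 + 5·10^2 + 5·10 + 2 = 555552  −1 ⇒ G_8=555551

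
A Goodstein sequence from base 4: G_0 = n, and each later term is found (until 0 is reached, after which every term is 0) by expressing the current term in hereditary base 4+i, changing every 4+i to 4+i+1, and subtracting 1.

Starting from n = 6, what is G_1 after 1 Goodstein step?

6

G_0 = 6. HB_4(6) = 4 + 2. Bump = 7. G_1 = 6.
G_1 = 6. HB_5(6) = 5 + 1. Bump = 7. G_2 = 6.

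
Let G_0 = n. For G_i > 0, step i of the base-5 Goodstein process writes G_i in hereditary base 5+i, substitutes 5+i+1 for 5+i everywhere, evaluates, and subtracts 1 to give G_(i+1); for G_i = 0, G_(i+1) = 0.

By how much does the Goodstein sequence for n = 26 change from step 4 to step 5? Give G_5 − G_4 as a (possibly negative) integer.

26 —HB5→ 5^2 + 1 —bump→ 6^2 + 1 = 37 —(−1)→ 36
36 —HB6→ 6^2 —bump→ 7^2 = 49 —(−1)→ 48
48 —HB7→ 6·7 + 6 —bump→ 6·8 + 6 = 54 —(−1)→ 53
53 —HB8→ 6·8 + 5 —bump→ 6·9 + 5 = 59 —(−1)→ 58
58 —HB9→ 6·9 + 4 —bump→ 6·10 + 4 = 64 —(−1)→ 63

5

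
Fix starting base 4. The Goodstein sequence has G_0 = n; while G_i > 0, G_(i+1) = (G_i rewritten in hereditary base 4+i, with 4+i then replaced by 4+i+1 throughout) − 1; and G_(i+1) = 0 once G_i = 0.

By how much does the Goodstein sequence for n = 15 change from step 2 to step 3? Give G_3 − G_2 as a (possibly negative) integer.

2

G_0=15  [base 4] 3·4 + 3  →[4↦5]→  3·5 + 3 = 18  −1 ⇒ G_1=17
G_1=17  [base 5] 3·5 + 2  →[5↦6]→  3·6 + 2 = 20  −1 ⇒ G_2=19
G_2=19  [base 6] 3·6 + 1  →[6↦7]→  3·7 + 1 = 22  −1 ⇒ G_3=21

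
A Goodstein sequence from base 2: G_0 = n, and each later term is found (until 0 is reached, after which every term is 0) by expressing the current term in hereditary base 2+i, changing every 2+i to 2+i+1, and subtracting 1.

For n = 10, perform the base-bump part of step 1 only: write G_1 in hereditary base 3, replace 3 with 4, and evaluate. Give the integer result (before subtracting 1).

step 0: 10 = 2^(2 + 1) + 2; sub 3 for 2: 3^(3 + 1) + 3; = 84; G_1 = 84−1 = 83
step 1: 83 = 3^(3 + 1) + 2; sub 4 for 3: 4^(4 + 1) + 2; = 1026; G_2 = 1026−1 = 1025

1026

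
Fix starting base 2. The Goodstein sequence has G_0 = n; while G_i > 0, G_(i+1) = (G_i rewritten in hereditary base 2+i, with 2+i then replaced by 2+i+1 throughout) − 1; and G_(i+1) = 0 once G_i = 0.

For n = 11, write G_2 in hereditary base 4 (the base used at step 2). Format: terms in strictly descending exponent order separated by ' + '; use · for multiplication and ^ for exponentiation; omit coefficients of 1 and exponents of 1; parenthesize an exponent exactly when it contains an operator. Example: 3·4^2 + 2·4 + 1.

(0) 11|_2 = 2^(2 + 1) + 2 + 1 ↦ 3^(3 + 1) + 3 + 1|_3 = 85 ⇒ 84
(1) 84|_3 = 3^(3 + 1) + 3 ↦ 4^(4 + 1) + 4|_4 = 1028 ⇒ 1027
(2) 1027|_4 = 4^(4 + 1) + 3 ↦ 5^(5 + 1) + 3|_5 = 15628 ⇒ 15627

4^(4 + 1) + 3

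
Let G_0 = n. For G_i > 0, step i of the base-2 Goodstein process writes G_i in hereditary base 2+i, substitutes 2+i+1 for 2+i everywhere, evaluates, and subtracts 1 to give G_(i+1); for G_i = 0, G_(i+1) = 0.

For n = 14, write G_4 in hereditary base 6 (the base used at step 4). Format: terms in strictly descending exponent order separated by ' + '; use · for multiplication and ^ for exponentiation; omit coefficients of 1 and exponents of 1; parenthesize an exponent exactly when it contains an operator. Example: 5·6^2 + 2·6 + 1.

6^(6 + 1) + 5·6^5 + 5·6^4 + 5·6^3 + 5·6^2 + 5·6 + 5

G_0=14  [base 2] 2^(2 + 1) + 2^2 + 2  →[2↦3]→  3^(3 + 1) + 3^3 + 3 = 111  −1 ⇒ G_1=110
G_1=110  [base 3] 3^(3 + 1) + 3^3 + 2  →[3↦4]→  4^(4 + 1) + 4^4 + 2 = 1282  −1 ⇒ G_2=1281
G_2=1281  [base 4] 4^(4 + 1) + 4^4 + 1  →[4↦5]→  5^(5 + 1) + 5^5 + 1 = 18751  −1 ⇒ G_3=18750
G_3=18750  [base 5] 5^(5 + 1) + 5^5  →[5↦6]→  6^(6 + 1) + 6^6 = 326592  −1 ⇒ G_4=326591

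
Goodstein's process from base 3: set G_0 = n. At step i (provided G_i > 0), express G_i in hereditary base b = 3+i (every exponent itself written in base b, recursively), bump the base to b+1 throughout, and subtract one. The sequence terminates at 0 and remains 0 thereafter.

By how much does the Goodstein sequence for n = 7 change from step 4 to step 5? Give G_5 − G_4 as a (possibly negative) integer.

0

step 0: 7 = 2·3 + 1; sub 4 for 3: 2·4 + 1; = 9; G_1 = 9−1 = 8
step 1: 8 = 2·4; sub 5 for 4: 2·5; = 10; G_2 = 10−1 = 9
step 2: 9 = 5 + 4; sub 6 for 5: 6 + 4; = 10; G_3 = 10−1 = 9
step 3: 9 = 6 + 3; sub 7 for 6: 7 + 3; = 10; G_4 = 10−1 = 9
step 4: 9 = 7 + 2; sub 8 for 7: 8 + 2; = 10; G_5 = 10−1 = 9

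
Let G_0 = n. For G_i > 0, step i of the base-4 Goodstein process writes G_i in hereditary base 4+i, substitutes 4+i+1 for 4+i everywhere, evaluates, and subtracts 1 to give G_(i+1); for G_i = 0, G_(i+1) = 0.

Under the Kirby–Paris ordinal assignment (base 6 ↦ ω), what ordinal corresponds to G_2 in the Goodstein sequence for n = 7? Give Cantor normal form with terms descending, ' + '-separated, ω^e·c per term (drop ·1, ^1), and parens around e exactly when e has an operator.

G_0=7  [base 4] 4 + 3  →[4↦5]→  5 + 3 = 8  −1 ⇒ G_1=7
G_1=7  [base 5] 5 + 2  →[5↦6]→  6 + 2 = 8  −1 ⇒ G_2=7
G_2=7  [base 6] 6 + 1  →[6↦7]→  7 + 1 = 8  −1 ⇒ G_3=7

ω + 1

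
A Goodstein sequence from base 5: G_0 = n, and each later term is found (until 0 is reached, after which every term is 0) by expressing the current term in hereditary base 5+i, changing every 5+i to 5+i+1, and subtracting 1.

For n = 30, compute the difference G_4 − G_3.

16

base 5: 30 = 5^2 + 5; at 6: 6^2 + 6 = 42; next = 41
base 6: 41 = 6^2 + 5; at 7: 7^2 + 5 = 54; next = 53
base 7: 53 = 7^2 + 4; at 8: 8^2 + 4 = 68; next = 67
base 8: 67 = 8^2 + 3; at 9: 9^2 + 3 = 84; next = 83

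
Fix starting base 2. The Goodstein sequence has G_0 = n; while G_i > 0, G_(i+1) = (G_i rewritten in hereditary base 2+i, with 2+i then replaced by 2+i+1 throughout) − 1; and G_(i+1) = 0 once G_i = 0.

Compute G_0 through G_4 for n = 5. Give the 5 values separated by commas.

5, 27, 255, 467, 775

base 2: 5 = 2^2 + 1; at 3: 3^3 + 1 = 28; next = 27
base 3: 27 = 3^3; at 4: 4^4 = 256; next = 255
base 4: 255 = 3·4^3 + 3·4^2 + 3·4 + 3; at 5: 3·5^3 + 3·5^2 + 3·5 + 3 = 468; next = 467
base 5: 467 = 3·5^3 + 3·5^2 + 3·5 + 2; at 6: 3·6^3 + 3·6^2 + 3·6 + 2 = 776; next = 775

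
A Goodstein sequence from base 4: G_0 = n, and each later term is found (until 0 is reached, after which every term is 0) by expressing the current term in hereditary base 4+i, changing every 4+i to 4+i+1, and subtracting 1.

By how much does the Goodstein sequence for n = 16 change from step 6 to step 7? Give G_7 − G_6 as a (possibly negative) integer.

2

base 4: 16 = 4^2; at 5: 5^2 = 25; next = 24
base 5: 24 = 4·5 + 4; at 6: 4·6 + 4 = 28; next = 27
base 6: 27 = 4·6 + 3; at 7: 4·7 + 3 = 31; next = 30
base 7: 30 = 4·7 + 2; at 8: 4·8 + 2 = 34; next = 33
base 8: 33 = 4·8 + 1; at 9: 4·9 + 1 = 37; next = 36
base 9: 36 = 4·9; at 10: 4·10 = 40; next = 39
base 10: 39 = 3·10 + 9; at 11: 3·11 + 9 = 42; next = 41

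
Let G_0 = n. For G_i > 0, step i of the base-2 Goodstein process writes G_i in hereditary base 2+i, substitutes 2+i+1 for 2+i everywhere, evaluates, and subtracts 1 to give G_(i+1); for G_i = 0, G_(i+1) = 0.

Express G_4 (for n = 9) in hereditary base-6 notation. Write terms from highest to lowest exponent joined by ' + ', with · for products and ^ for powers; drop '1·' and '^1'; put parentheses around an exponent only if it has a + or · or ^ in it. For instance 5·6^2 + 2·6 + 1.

3·6^6 + 3·6^3 + 3·6^2 + 3·6 + 1

G_0 = 9. HB_2(9) = 2^(2 + 1) + 1. Bump = 82. G_1 = 81.
G_1 = 81. HB_3(81) = 3^(3 + 1). Bump = 1024. G_2 = 1023.
G_2 = 1023. HB_4(1023) = 3·4^4 + 3·4^3 + 3·4^2 + 3·4 + 3. Bump = 9843. G_3 = 9842.
G_3 = 9842. HB_5(9842) = 3·5^5 + 3·5^3 + 3·5^2 + 3·5 + 2. Bump = 140744. G_4 = 140743.
G_4 = 140743. HB_6(140743) = 3·6^6 + 3·6^3 + 3·6^2 + 3·6 + 1. Bump = 2471827. G_5 = 2471826.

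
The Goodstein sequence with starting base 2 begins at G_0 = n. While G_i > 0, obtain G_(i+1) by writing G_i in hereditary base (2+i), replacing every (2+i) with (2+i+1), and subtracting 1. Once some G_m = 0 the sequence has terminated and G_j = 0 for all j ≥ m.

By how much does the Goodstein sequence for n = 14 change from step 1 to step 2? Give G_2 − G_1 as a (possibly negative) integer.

1171

G_0 = 14. HB_2(14) = 2^(2 + 1) + 2^2 + 2. Bump = 111. G_1 = 110.
G_1 = 110. HB_3(110) = 3^(3 + 1) + 3^3 + 2. Bump = 1282. G_2 = 1281.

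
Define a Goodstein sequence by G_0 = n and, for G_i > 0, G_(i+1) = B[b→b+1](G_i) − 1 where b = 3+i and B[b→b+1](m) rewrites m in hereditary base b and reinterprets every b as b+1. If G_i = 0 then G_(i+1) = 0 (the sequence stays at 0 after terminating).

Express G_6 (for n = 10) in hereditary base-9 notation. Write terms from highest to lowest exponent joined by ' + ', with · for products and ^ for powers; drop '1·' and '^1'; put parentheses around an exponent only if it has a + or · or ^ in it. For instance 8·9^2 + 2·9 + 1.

4·9

step 0: 10 = 3^2 + 1; sub 4 for 3: 4^2 + 1; = 17; G_1 = 17−1 = 16
step 1: 16 = 4^2; sub 5 for 4: 5^2; = 25; G_2 = 25−1 = 24
step 2: 24 = 4·5 + 4; sub 6 for 5: 4·6 + 4; = 28; G_3 = 28−1 = 27
step 3: 27 = 4·6 + 3; sub 7 for 6: 4·7 + 3; = 31; G_4 = 31−1 = 30
step 4: 30 = 4·7 + 2; sub 8 for 7: 4·8 + 2; = 34; G_5 = 34−1 = 33
step 5: 33 = 4·8 + 1; sub 9 for 8: 4·9 + 1; = 37; G_6 = 37−1 = 36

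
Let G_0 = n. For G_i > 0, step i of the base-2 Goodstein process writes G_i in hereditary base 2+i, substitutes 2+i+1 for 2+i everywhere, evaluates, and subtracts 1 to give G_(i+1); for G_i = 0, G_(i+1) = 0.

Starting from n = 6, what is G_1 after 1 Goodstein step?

29

(0) 6|_2 = 2^2 + 2 ↦ 3^3 + 3|_3 = 30 ⇒ 29
(1) 29|_3 = 3^3 + 2 ↦ 4^4 + 2|_4 = 258 ⇒ 257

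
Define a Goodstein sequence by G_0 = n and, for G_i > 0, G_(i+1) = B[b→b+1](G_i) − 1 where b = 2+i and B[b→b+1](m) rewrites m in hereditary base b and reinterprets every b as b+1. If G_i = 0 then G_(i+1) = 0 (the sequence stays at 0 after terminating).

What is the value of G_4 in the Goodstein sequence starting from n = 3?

(0) 3|_2 = 2 + 1 ↦ 3 + 1|_3 = 4 ⇒ 3
(1) 3|_3 = 3 ↦ 4|_4 = 4 ⇒ 3
(2) 3|_4 = 3 ↦ 3|_5 = 3 ⇒ 2
(3) 2|_5 = 2 ↦ 2|_6 = 2 ⇒ 1
(4) 1|_6 = 1 ↦ 1|_7 = 1 ⇒ 0

1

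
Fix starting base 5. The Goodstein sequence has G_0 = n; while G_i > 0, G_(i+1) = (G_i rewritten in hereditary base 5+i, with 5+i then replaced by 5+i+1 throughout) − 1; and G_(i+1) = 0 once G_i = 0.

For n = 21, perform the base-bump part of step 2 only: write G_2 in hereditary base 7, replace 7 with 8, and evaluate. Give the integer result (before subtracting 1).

30

21 —HB5→ 4·5 + 1 —bump→ 4·6 + 1 = 25 —(−1)→ 24
24 —HB6→ 4·6 —bump→ 4·7 = 28 —(−1)→ 27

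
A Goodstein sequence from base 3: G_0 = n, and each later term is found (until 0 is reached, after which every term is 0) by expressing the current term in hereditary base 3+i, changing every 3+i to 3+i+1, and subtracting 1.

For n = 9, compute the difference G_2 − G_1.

2

base 3: 9 = 3^2; at 4: 4^2 = 16; next = 15
base 4: 15 = 3·4 + 3; at 5: 3·5 + 3 = 18; next = 17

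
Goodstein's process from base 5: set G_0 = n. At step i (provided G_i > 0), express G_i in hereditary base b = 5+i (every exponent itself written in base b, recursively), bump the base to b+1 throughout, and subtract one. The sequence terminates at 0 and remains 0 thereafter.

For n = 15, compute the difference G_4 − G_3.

i=0: 15 = 3·5 (b=5); 5→6: 3·6 = 18; 18−1 = 17
i=1: 17 = 2·6 + 5 (b=6); 6→7: 2·7 + 5 = 19; 19−1 = 18
i=2: 18 = 2·7 + 4 (b=7); 7→8: 2·8 + 4 = 20; 20−1 = 19
i=3: 19 = 2·8 + 3 (b=8); 8→9: 2·9 + 3 = 21; 21−1 = 20

1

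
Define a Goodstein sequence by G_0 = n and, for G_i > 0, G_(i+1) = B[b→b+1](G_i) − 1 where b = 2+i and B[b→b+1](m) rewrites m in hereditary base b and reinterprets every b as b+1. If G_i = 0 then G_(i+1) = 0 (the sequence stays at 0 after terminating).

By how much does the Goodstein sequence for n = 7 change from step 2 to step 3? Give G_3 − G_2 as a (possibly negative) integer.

step 0: 7 = 2^2 + 2 + 1; sub 3 for 2: 3^3 + 3 + 1; = 31; G_1 = 31−1 = 30
step 1: 30 = 3^3 + 3; sub 4 for 3: 4^4 + 4; = 260; G_2 = 260−1 = 259
step 2: 259 = 4^4 + 3; sub 5 for 4: 5^5 + 3; = 3128; G_3 = 3128−1 = 3127

2868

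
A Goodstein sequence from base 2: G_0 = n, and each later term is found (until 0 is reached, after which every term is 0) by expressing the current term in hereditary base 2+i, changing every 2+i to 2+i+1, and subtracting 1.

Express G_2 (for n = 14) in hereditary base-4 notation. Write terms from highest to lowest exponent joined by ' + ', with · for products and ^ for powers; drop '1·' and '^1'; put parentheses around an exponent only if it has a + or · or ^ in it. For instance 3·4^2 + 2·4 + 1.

base 2: 14 = 2^(2 + 1) + 2^2 + 2; at 3: 3^(3 + 1) + 3^3 + 3 = 111; next = 110
base 3: 110 = 3^(3 + 1) + 3^3 + 2; at 4: 4^(4 + 1) + 4^4 + 2 = 1282; next = 1281
base 4: 1281 = 4^(4 + 1) + 4^4 + 1; at 5: 5^(5 + 1) + 5^5 + 1 = 18751; next = 18750

4^(4 + 1) + 4^4 + 1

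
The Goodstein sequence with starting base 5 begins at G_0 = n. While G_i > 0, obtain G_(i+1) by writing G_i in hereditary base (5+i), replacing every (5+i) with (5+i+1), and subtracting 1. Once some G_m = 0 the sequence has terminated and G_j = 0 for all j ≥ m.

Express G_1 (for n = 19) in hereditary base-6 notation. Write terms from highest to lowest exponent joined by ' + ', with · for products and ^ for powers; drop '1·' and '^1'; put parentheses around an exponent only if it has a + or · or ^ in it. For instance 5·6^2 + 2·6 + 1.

3·6 + 3

G_0 = 19. HB_5(19) = 3·5 + 4. Bump = 22. G_1 = 21.
G_1 = 21. HB_6(21) = 3·6 + 3. Bump = 24. G_2 = 23.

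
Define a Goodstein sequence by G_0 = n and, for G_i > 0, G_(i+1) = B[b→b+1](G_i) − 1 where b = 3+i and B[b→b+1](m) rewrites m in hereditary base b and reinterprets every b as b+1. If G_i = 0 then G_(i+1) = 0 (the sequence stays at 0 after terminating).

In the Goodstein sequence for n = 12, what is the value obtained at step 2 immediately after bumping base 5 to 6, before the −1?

38

i=0: 12 = 3^2 + 3 (b=3); 3→4: 4^2 + 4 = 20; 20−1 = 19
i=1: 19 = 4^2 + 3 (b=4); 4→5: 5^2 + 3 = 28; 28−1 = 27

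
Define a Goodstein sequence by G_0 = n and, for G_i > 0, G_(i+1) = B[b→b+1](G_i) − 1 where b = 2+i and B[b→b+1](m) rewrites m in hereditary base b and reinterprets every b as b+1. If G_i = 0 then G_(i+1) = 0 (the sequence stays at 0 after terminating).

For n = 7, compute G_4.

(0) 7|_2 = 2^2 + 2 + 1 ↦ 3^3 + 3 + 1|_3 = 31 ⇒ 30
(1) 30|_3 = 3^3 + 3 ↦ 4^4 + 4|_4 = 260 ⇒ 259
(2) 259|_4 = 4^4 + 3 ↦ 5^5 + 3|_5 = 3128 ⇒ 3127
(3) 3127|_5 = 5^5 + 2 ↦ 6^6 + 2|_6 = 46658 ⇒ 46657

46657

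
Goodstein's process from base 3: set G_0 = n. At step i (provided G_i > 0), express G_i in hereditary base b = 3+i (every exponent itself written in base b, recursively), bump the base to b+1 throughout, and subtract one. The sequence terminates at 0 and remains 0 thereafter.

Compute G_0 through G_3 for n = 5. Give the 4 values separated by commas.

5, 5, 5, 5

G_0 = 5. HB_3(5) = 3 + 2. Bump = 6. G_1 = 5.
G_1 = 5. HB_4(5) = 4 + 1. Bump = 6. G_2 = 5.
G_2 = 5. HB_5(5) = 5. Bump = 6. G_3 = 5.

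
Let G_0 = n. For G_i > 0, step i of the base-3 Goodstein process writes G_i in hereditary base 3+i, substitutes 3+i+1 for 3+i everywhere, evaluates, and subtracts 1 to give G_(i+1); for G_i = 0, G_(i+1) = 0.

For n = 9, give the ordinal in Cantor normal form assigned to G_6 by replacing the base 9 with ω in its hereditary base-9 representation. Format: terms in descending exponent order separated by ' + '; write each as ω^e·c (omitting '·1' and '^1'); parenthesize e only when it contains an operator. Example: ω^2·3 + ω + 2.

ω·2 + 6

G_0=9  [base 3] 3^2  →[3↦4]→  4^2 = 16  −1 ⇒ G_1=15
G_1=15  [base 4] 3·4 + 3  →[4↦5]→  3·5 + 3 = 18  −1 ⇒ G_2=17
G_2=17  [base 5] 3·5 + 2  →[5↦6]→  3·6 + 2 = 20  −1 ⇒ G_3=19
G_3=19  [base 6] 3·6 + 1  →[6↦7]→  3·7 + 1 = 22  −1 ⇒ G_4=21
G_4=21  [base 7] 3·7  →[7↦8]→  3·8 = 24  −1 ⇒ G_5=23
G_5=23  [base 8] 2·8 + 7  →[8↦9]→  2·9 + 7 = 25  −1 ⇒ G_6=24
G_6=24  [base 9] 2·9 + 6  →[9↦10]→  2·10 + 6 = 26  −1 ⇒ G_7=25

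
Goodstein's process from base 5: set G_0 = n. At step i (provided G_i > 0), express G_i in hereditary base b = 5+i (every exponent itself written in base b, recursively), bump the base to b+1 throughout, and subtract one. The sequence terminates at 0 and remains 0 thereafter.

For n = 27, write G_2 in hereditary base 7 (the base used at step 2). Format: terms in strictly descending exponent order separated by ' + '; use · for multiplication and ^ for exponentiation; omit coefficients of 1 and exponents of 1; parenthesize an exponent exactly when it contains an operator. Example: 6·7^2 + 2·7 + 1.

7^2

G_0 = 27. HB_5(27) = 5^2 + 2. Bump = 38. G_1 = 37.
G_1 = 37. HB_6(37) = 6^2 + 1. Bump = 50. G_2 = 49.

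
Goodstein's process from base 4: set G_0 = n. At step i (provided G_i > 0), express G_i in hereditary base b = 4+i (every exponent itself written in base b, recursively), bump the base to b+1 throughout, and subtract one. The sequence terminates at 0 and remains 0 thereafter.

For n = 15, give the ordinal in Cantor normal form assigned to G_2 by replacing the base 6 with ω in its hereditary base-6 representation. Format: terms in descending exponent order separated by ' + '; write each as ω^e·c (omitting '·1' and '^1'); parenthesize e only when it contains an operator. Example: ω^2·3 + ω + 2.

step 0: 15 = 3·4 + 3; sub 5 for 4: 3·5 + 3; = 18; G_1 = 18−1 = 17
step 1: 17 = 3·5 + 2; sub 6 for 5: 3·6 + 2; = 20; G_2 = 20−1 = 19

ω·3 + 1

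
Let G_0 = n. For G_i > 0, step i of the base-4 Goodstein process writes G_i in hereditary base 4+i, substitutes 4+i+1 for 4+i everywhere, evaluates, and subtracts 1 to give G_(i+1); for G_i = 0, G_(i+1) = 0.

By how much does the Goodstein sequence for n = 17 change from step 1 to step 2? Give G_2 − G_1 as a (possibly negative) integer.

10

(0) 17|_4 = 4^2 + 1 ↦ 5^2 + 1|_5 = 26 ⇒ 25
(1) 25|_5 = 5^2 ↦ 6^2|_6 = 36 ⇒ 35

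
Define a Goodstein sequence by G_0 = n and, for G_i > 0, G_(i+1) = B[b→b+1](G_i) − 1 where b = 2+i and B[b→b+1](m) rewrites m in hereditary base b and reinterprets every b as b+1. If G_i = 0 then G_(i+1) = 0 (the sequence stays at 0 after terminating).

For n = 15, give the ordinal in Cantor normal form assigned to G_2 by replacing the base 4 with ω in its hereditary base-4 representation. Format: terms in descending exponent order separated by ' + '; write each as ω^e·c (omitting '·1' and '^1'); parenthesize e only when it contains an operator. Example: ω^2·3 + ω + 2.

i=0: 15 = 2^(2 + 1) + 2^2 + 2 + 1 (b=2); 2→3: 3^(3 + 1) + 3^3 + 3 + 1 = 112; 112−1 = 111
i=1: 111 = 3^(3 + 1) + 3^3 + 3 (b=3); 3→4: 4^(4 + 1) + 4^4 + 4 = 1284; 1284−1 = 1283

ω^(ω + 1) + ω^ω + 3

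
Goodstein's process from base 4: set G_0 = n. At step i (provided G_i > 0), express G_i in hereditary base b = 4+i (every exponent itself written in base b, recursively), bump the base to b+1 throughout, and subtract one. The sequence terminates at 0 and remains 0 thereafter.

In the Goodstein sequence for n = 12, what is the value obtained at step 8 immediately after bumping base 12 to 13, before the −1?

20

base 4: 12 = 3·4; at 5: 3·5 = 15; next = 14
base 5: 14 = 2·5 + 4; at 6: 2·6 + 4 = 16; next = 15
base 6: 15 = 2·6 + 3; at 7: 2·7 + 3 = 17; next = 16
base 7: 16 = 2·7 + 2; at 8: 2·8 + 2 = 18; next = 17
base 8: 17 = 2·8 + 1; at 9: 2·9 + 1 = 19; next = 18
base 9: 18 = 2·9; at 10: 2·10 = 20; next = 19
base 10: 19 = 10 + 9; at 11: 11 + 9 = 20; next = 19
base 11: 19 = 11 + 8; at 12: 12 + 8 = 20; next = 19
base 12: 19 = 12 + 7; at 13: 13 + 7 = 20; next = 19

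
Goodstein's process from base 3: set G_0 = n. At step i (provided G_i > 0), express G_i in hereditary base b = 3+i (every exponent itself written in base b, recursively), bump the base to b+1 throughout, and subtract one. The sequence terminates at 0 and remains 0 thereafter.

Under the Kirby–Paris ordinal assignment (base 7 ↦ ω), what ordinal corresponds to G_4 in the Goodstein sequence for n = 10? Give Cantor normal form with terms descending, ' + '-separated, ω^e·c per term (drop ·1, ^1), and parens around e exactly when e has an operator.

G_0=10  [base 3] 3^2 + 1  →[3↦4]→  4^2 + 1 = 17  −1 ⇒ G_1=16
G_1=16  [base 4] 4^2  →[4↦5]→  5^2 = 25  −1 ⇒ G_2=24
G_2=24  [base 5] 4·5 + 4  →[5↦6]→  4·6 + 4 = 28  −1 ⇒ G_3=27
G_3=27  [base 6] 4·6 + 3  →[6↦7]→  4·7 + 3 = 31  −1 ⇒ G_4=30
G_4=30  [base 7] 4·7 + 2  →[7↦8]→  4·8 + 2 = 34  −1 ⇒ G_5=33

ω·4 + 2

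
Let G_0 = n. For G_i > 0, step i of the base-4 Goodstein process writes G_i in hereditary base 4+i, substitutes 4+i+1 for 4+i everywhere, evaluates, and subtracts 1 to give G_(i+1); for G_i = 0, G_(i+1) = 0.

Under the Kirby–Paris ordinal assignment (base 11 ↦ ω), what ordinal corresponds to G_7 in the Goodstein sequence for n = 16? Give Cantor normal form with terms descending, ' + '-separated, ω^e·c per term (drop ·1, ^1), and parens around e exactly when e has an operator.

16 —HB4→ 4^2 —bump→ 5^2 = 25 —(−1)→ 24
24 —HB5→ 4·5 + 4 —bump→ 4·6 + 4 = 28 —(−1)→ 27
27 —HB6→ 4·6 + 3 —bump→ 4·7 + 3 = 31 —(−1)→ 30
30 —HB7→ 4·7 + 2 —bump→ 4·8 + 2 = 34 —(−1)→ 33
33 —HB8→ 4·8 + 1 —bump→ 4·9 + 1 = 37 —(−1)→ 36
36 —HB9→ 4·9 —bump→ 4·10 = 40 —(−1)→ 39
39 —HB10→ 3·10 + 9 —bump→ 3·11 + 9 = 42 —(−1)→ 41
41 —HB11→ 3·11 + 8 —bump→ 3·12 + 8 = 44 —(−1)→ 43

ω·3 + 8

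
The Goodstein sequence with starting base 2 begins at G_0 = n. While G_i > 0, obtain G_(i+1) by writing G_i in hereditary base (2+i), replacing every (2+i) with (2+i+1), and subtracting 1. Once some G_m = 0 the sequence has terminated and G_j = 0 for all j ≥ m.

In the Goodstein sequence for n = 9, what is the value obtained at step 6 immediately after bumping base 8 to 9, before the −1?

1162263922

(0) 9|_2 = 2^(2 + 1) + 1 ↦ 3^(3 + 1) + 1|_3 = 82 ⇒ 81
(1) 81|_3 = 3^(3 + 1) ↦ 4^(4 + 1)|_4 = 1024 ⇒ 1023
(2) 1023|_4 = 3·4^4 + 3·4^3 + 3·4^2 + 3·4 + 3 ↦ 3·5^5 + 3·5^3 + 3·5^2 + 3·5 + 3|_5 = 9843 ⇒ 9842
(3) 9842|_5 = 3·5^5 + 3·5^3 + 3·5^2 + 3·5 + 2 ↦ 3·6^6 + 3·6^3 + 3·6^2 + 3·6 + 2|_6 = 140744 ⇒ 140743
(4) 140743|_6 = 3·6^6 + 3·6^3 + 3·6^2 + 3·6 + 1 ↦ 3·7^7 + 3·7^3 + 3·7^2 + 3·7 + 1|_7 = 2471827 ⇒ 2471826
(5) 2471826|_7 = 3·7^7 + 3·7^3 + 3·7^2 + 3·7 ↦ 3·8^8 + 3·8^3 + 3·8^2 + 3·8|_8 = 50333400 ⇒ 50333399
(6) 50333399|_8 = 3·8^8 + 3·8^3 + 3·8^2 + 2·8 + 7 ↦ 3·9^9 + 3·9^3 + 3·9^2 + 2·9 + 7|_9 = 1162263922 ⇒ 1162263921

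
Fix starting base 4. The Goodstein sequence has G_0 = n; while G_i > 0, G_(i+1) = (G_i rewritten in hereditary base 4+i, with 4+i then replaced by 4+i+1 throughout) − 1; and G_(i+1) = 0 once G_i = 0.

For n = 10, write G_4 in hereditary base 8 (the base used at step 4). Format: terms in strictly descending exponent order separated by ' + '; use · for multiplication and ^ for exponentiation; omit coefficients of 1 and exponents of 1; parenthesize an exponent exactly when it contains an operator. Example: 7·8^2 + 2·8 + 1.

8 + 5

G_0 = 10. HB_4(10) = 2·4 + 2. Bump = 12. G_1 = 11.
G_1 = 11. HB_5(11) = 2·5 + 1. Bump = 13. G_2 = 12.
G_2 = 12. HB_6(12) = 2·6. Bump = 14. G_3 = 13.
G_3 = 13. HB_7(13) = 7 + 6. Bump = 14. G_4 = 13.
G_4 = 13. HB_8(13) = 8 + 5. Bump = 14. G_5 = 13.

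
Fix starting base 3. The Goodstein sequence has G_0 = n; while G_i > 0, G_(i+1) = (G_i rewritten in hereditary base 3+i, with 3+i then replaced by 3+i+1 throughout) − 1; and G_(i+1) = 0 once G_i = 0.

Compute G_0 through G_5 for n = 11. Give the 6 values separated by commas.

11, 17, 25, 35, 39, 43

step 0: 11 = 3^2 + 2; sub 4 for 3: 4^2 + 2; = 18; G_1 = 18−1 = 17
step 1: 17 = 4^2 + 1; sub 5 for 4: 5^2 + 1; = 26; G_2 = 26−1 = 25
step 2: 25 = 5^2; sub 6 for 5: 6^2; = 36; G_3 = 36−1 = 35
step 3: 35 = 5·6 + 5; sub 7 for 6: 5·7 + 5; = 40; G_4 = 40−1 = 39
step 4: 39 = 5·7 + 4; sub 8 for 7: 5·8 + 4; = 44; G_5 = 44−1 = 43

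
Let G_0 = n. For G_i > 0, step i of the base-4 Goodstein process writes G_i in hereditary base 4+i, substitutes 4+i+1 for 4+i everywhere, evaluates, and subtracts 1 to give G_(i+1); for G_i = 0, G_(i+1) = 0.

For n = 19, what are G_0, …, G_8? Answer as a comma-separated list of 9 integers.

19, 27, 37, 49, 63, 69, 75, 81, 87

step 0: 19 = 4^2 + 3; sub 5 for 4: 5^2 + 3; = 28; G_1 = 28−1 = 27
step 1: 27 = 5^2 + 2; sub 6 for 5: 6^2 + 2; = 38; G_2 = 38−1 = 37
step 2: 37 = 6^2 + 1; sub 7 for 6: 7^2 + 1; = 50; G_3 = 50−1 = 49
step 3: 49 = 7^2; sub 8 for 7: 8^2; = 64; G_4 = 64−1 = 63
step 4: 63 = 7·8 + 7; sub 9 for 8: 7·9 + 7; = 70; G_5 = 70−1 = 69
step 5: 69 = 7·9 + 6; sub 10 for 9: 7·10 + 6; = 76; G_6 = 76−1 = 75
step 6: 75 = 7·10 + 5; sub 11 for 10: 7·11 + 5; = 82; G_7 = 82−1 = 81
step 7: 81 = 7·11 + 4; sub 12 for 11: 7·12 + 4; = 88; G_8 = 88−1 = 87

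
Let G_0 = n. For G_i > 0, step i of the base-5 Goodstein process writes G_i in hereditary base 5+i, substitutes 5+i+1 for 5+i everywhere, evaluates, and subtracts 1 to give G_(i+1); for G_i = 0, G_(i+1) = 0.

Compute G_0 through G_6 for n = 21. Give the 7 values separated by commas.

21, 24, 27, 29, 31, 33, 35

G_0=21  [base 5] 4·5 + 1  →[5↦6]→  4·6 + 1 = 25  −1 ⇒ G_1=24
G_1=24  [base 6] 4·6  →[6↦7]→  4·7 = 28  −1 ⇒ G_2=27
G_2=27  [base 7] 3·7 + 6  →[7↦8]→  3·8 + 6 = 30  −1 ⇒ G_3=29
G_3=29  [base 8] 3·8 + 5  →[8↦9]→  3·9 + 5 = 32  −1 ⇒ G_4=31
G_4=31  [base 9] 3·9 + 4  →[9↦10]→  3·10 + 4 = 34  −1 ⇒ G_5=33
G_5=33  [base 10] 3·10 + 3  →[10↦11]→  3·11 + 3 = 36  −1 ⇒ G_6=35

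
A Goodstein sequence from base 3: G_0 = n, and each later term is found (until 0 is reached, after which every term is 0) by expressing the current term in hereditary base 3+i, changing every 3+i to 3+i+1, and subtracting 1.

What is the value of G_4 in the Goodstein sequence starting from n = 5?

[0] 5 ≡ 3 + 2 (base 3). Lift 4: 6. −1: 5.
[1] 5 ≡ 4 + 1 (base 4). Lift 5: 6. −1: 5.
[2] 5 ≡ 5 (base 5). Lift 6: 6. −1: 5.
[3] 5 ≡ 5 (base 6). Lift 7: 5. −1: 4.
[4] 4 ≡ 4 (base 7). Lift 8: 4. −1: 3.

4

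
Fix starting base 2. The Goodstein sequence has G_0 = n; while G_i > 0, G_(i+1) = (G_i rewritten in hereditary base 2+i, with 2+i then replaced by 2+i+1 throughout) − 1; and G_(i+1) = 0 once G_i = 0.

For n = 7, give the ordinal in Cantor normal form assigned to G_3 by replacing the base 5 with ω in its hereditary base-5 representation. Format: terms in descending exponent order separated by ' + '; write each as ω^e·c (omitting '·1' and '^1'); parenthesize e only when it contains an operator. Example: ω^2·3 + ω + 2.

[0] 7 ≡ 2^2 + 2 + 1 (base 2). Lift 3: 31. −1: 30.
[1] 30 ≡ 3^3 + 3 (base 3). Lift 4: 260. −1: 259.
[2] 259 ≡ 4^4 + 3 (base 4). Lift 5: 3128. −1: 3127.
[3] 3127 ≡ 5^5 + 2 (base 5). Lift 6: 46658. −1: 46657.

ω^ω + 2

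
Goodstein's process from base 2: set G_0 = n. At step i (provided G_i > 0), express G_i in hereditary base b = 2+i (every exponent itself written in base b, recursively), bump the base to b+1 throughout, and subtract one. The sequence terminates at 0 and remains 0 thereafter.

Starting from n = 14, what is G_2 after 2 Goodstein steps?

base 2: 14 = 2^(2 + 1) + 2^2 + 2; at 3: 3^(3 + 1) + 3^3 + 3 = 111; next = 110
base 3: 110 = 3^(3 + 1) + 3^3 + 2; at 4: 4^(4 + 1) + 4^4 + 2 = 1282; next = 1281

1281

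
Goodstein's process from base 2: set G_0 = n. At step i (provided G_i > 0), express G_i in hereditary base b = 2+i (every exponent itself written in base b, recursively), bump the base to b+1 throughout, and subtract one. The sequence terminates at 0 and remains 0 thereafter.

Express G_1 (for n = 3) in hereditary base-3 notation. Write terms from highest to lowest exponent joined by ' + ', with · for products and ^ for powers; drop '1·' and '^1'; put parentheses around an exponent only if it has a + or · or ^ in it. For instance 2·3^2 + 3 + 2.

G_0=3  [base 2] 2 + 1  →[2↦3]→  3 + 1 = 4  −1 ⇒ G_1=3
G_1=3  [base 3] 3  →[3↦4]→  4 = 4  −1 ⇒ G_2=3

3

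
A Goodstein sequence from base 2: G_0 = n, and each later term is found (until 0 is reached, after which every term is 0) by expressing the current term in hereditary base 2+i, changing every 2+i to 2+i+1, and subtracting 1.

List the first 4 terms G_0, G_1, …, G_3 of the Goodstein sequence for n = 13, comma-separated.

[0] 13 ≡ 2^(2 + 1) + 2^2 + 1 (base 2). Lift 3: 109. −1: 108.
[1] 108 ≡ 3^(3 + 1) + 3^3 (base 3). Lift 4: 1280. −1: 1279.
[2] 1279 ≡ 4^(4 + 1) + 3·4^3 + 3·4^2 + 3·4 + 3 (base 4). Lift 5: 16093. −1: 16092.

13, 108, 1279, 16092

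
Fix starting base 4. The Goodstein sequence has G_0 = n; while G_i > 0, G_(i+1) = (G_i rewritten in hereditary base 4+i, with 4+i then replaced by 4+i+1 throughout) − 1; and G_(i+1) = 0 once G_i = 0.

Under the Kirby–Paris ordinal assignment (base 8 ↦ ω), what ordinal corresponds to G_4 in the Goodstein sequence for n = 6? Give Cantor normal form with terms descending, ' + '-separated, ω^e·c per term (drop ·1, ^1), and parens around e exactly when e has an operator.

base 4: 6 = 4 + 2; at 5: 5 + 2 = 7; next = 6
base 5: 6 = 5 + 1; at 6: 6 + 1 = 7; next = 6
base 6: 6 = 6; at 7: 7 = 7; next = 6
base 7: 6 = 6; at 8: 6 = 6; next = 5
base 8: 5 = 5; at 9: 5 = 5; next = 4

5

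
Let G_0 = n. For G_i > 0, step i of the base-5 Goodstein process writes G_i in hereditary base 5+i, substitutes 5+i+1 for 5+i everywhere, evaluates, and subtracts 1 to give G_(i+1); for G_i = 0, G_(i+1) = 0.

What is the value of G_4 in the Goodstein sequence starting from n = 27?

69

G_0 = 27. HB_5(27) = 5^2 + 2. Bump = 38. G_1 = 37.
G_1 = 37. HB_6(37) = 6^2 + 1. Bump = 50. G_2 = 49.
G_2 = 49. HB_7(49) = 7^2. Bump = 64. G_3 = 63.
G_3 = 63. HB_8(63) = 7·8 + 7. Bump = 70. G_4 = 69.
G_4 = 69. HB_9(69) = 7·9 + 6. Bump = 76. G_5 = 75.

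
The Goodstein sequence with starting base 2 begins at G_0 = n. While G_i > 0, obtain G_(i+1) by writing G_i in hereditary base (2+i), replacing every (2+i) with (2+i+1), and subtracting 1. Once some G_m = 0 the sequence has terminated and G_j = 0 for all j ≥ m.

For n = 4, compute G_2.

(0) 4|_2 = 2^2 ↦ 3^3|_3 = 27 ⇒ 26
(1) 26|_3 = 2·3^2 + 2·3 + 2 ↦ 2·4^2 + 2·4 + 2|_4 = 42 ⇒ 41
(2) 41|_4 = 2·4^2 + 2·4 + 1 ↦ 2·5^2 + 2·5 + 1|_5 = 61 ⇒ 60

41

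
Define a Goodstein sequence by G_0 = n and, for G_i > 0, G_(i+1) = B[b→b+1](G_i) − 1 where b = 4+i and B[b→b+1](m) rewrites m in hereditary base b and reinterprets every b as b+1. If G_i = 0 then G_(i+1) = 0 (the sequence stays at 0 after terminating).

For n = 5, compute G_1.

5

base 4: 5 = 4 + 1; at 5: 5 + 1 = 6; next = 5
base 5: 5 = 5; at 6: 6 = 6; next = 5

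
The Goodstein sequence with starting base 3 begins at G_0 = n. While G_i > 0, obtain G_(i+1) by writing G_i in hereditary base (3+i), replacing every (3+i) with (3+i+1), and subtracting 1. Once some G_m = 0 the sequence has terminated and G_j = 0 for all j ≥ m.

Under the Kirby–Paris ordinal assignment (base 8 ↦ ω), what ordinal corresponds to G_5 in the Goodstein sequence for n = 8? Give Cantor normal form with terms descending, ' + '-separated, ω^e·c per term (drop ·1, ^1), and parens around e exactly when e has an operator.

ω + 3

step 0: 8 = 2·3 + 2; sub 4 for 3: 2·4 + 2; = 10; G_1 = 10−1 = 9
step 1: 9 = 2·4 + 1; sub 5 for 4: 2·5 + 1; = 11; G_2 = 11−1 = 10
step 2: 10 = 2·5; sub 6 for 5: 2·6; = 12; G_3 = 12−1 = 11
step 3: 11 = 6 + 5; sub 7 for 6: 7 + 5; = 12; G_4 = 12−1 = 11
step 4: 11 = 7 + 4; sub 8 for 7: 8 + 4; = 12; G_5 = 12−1 = 11
step 5: 11 = 8 + 3; sub 9 for 8: 9 + 3; = 12; G_6 = 12−1 = 11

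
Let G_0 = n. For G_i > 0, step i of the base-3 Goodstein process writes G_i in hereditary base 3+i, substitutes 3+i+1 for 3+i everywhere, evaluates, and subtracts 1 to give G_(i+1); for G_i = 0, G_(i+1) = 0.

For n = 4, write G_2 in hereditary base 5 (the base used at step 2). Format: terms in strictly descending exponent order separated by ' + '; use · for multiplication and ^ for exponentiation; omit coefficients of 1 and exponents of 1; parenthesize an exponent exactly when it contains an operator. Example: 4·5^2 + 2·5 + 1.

(0) 4|_3 = 3 + 1 ↦ 4 + 1|_4 = 5 ⇒ 4
(1) 4|_4 = 4 ↦ 5|_5 = 5 ⇒ 4

4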